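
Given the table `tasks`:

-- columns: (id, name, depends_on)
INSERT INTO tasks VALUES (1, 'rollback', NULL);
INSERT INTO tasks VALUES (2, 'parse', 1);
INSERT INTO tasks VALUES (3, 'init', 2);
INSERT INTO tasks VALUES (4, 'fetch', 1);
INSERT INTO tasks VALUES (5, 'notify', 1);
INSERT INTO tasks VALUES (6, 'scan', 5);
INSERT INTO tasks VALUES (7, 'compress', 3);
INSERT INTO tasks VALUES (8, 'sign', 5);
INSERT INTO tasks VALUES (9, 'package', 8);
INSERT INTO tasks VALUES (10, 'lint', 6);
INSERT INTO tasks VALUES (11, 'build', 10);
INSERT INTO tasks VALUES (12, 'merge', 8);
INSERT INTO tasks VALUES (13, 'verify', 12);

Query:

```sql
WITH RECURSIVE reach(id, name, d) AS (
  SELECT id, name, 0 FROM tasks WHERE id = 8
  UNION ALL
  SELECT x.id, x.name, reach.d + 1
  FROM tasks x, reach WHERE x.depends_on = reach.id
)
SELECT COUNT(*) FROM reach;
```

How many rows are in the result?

4

Base: id=8 (sign) at d 0.
Iteration 1: rows with depends_on in {8} -> package (id 9, d 1), merge (id 12, d 1).
Iteration 2: rows with depends_on in {9,12} -> verify (id 13, d 2).
Iteration 3: no rows with depends_on in {13}; recursion stops.
Total rows emitted: 4.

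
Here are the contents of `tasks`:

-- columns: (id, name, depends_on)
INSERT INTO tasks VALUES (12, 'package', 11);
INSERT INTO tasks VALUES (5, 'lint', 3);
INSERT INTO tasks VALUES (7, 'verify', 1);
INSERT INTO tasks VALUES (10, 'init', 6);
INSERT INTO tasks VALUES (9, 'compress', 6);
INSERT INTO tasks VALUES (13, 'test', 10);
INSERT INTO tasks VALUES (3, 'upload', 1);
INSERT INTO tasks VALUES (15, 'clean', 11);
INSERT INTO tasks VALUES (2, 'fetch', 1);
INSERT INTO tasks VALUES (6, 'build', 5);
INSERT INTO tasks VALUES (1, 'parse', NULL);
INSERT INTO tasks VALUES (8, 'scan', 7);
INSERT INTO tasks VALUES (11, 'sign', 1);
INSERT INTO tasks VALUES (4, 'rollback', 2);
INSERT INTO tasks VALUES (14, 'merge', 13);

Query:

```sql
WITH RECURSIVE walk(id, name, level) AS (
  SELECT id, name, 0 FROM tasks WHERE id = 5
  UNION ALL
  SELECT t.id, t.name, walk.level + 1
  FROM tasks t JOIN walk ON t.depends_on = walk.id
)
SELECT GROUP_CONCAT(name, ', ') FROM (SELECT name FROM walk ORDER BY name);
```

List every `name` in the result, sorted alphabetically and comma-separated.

build, compress, init, lint, merge, test

Base: id=5 (lint) at level 0.
Iteration 1: rows with depends_on in {5} -> build (id 6, level 1).
Iteration 2: rows with depends_on in {6} -> compress (id 9, level 2), init (id 10, level 2).
Iteration 3: rows with depends_on in {9,10} -> test (id 13, level 3).
Iteration 4: rows with depends_on in {13} -> merge (id 14, level 4).
Iteration 5: no rows with depends_on in {14}; recursion stops.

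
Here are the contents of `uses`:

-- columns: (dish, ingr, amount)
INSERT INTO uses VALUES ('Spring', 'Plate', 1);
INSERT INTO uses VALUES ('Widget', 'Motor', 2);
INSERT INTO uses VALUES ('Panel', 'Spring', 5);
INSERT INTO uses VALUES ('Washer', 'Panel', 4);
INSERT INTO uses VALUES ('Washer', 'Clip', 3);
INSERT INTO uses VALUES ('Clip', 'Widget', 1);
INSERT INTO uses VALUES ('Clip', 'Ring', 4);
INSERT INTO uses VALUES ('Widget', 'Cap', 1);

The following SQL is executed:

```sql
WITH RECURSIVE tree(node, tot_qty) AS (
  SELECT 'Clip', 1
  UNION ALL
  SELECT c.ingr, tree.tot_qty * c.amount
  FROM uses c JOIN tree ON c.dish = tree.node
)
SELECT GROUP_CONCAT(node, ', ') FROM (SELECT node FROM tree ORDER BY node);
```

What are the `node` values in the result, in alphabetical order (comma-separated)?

Base: (Clip, tot_qty=1).
Iteration 1: components of {Clip} -> Ring = 1*4 = 4, Widget = 1*1 = 1.
Iteration 2: components of {Ring,Widget} -> Cap = 1*1 = 1, Motor = 1*2 = 2.
Iteration 3: no further components; recursion stops.

Cap, Clip, Motor, Ring, Widget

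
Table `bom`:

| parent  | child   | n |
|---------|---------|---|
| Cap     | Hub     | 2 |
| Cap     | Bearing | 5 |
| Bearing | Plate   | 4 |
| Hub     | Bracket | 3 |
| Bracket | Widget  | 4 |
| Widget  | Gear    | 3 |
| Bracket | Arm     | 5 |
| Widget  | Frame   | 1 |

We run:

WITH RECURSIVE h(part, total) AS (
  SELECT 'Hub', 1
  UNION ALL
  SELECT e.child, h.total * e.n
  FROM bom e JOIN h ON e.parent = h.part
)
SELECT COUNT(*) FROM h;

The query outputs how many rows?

Base: (Hub, total=1).
Iteration 1: components of {Hub} -> Bracket = 1*3 = 3.
Iteration 2: components of {Bracket} -> Arm = 3*5 = 15, Widget = 3*4 = 12.
Iteration 3: components of {Arm,Widget} -> Frame = 12*1 = 12, Gear = 12*3 = 36.
Iteration 4: no further components; recursion stops.
Total rows emitted: 6.

6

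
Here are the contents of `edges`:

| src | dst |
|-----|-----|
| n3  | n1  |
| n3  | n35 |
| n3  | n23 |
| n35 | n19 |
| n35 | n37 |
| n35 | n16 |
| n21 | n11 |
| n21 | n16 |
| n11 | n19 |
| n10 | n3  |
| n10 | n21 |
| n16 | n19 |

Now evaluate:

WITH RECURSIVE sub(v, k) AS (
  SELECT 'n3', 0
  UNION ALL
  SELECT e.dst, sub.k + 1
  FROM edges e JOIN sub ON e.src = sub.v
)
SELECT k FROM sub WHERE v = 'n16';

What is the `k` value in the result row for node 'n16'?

Base: (n3, k=0).
Iteration 1: edges from {n3} -> (n1, k=1), (n23, k=1), (n35, k=1).
Iteration 2: edges from {n1,n23,n35} -> (n16, k=2), (n19, k=2), (n37, k=2).
Iteration 3: edges from {n16,n19,n37} -> (n19, k=3).
Iteration 4: no outgoing edges from {n19}; recursion stops.

2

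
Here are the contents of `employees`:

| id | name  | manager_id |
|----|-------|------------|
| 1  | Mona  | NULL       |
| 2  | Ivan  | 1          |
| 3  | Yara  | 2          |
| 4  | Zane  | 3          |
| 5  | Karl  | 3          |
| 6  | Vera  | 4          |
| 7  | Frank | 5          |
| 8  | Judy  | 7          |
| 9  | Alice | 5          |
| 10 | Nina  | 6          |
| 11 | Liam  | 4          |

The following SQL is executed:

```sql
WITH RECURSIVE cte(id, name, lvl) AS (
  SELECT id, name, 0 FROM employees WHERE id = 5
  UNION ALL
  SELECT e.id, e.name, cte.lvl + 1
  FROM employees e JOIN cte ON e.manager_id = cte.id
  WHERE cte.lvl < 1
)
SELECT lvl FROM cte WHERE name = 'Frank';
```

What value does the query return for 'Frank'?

1

Base: id=5 (Karl) at lvl 0.
Iteration 1: rows with manager_id in {5} -> Frank (id 7, lvl 1), Alice (id 9, lvl 1).
Iteration 2: lvl < 1 fails for all current rows; recursion stops.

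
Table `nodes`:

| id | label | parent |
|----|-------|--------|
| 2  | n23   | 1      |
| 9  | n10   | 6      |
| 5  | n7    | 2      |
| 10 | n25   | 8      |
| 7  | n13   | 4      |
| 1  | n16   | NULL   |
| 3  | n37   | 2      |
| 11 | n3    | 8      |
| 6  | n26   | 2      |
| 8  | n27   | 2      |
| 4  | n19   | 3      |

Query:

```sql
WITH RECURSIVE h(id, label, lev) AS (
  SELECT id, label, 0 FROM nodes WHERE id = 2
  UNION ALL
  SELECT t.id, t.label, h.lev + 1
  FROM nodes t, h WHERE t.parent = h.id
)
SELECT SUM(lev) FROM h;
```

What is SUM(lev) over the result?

Base: id=2 (n23) at lev 0.
Iteration 1: rows with parent in {2} -> n37 (id 3, lev 1), n7 (id 5, lev 1), n26 (id 6, lev 1), n27 (id 8, lev 1).
Iteration 2: rows with parent in {3,5,6,8} -> n19 (id 4, lev 2), n10 (id 9, lev 2), n25 (id 10, lev 2), n3 (id 11, lev 2).
Iteration 3: rows with parent in {4,9,10,11} -> n13 (id 7, lev 3).
Iteration 4: no rows with parent in {7}; recursion stops.
SUM(lev) = 0 + 1 + 1 + 1 + 1 + 2 + 2 + 2 + 2 + 3 = 15.

15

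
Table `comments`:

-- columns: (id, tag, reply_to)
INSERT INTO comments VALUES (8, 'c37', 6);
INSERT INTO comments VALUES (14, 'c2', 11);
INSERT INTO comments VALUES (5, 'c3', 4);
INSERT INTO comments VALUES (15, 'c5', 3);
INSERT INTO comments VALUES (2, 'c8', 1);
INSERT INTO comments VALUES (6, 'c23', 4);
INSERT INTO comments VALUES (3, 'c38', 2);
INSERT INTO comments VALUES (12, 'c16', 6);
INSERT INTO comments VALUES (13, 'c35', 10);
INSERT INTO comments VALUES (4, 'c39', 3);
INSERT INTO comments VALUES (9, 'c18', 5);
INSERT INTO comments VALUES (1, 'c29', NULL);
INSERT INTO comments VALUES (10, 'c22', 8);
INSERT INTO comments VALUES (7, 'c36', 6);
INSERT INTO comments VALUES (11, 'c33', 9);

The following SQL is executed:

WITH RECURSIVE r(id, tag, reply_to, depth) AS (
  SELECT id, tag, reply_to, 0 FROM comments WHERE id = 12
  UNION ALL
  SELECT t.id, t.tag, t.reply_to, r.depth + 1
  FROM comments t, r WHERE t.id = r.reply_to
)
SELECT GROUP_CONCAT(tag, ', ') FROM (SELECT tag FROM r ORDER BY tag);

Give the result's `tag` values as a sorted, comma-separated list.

Base: id=12 (c16), reply_to=6, depth 0.
Iteration 1: join on id=6 -> c23 (id 6, reply_to=4, depth 1).
Iteration 2: join on id=4 -> c39 (id 4, reply_to=3, depth 2).
Iteration 3: join on id=3 -> c38 (id 3, reply_to=2, depth 3).
Iteration 4: join on id=2 -> c8 (id 2, reply_to=1, depth 4).
Iteration 5: join on id=1 -> c29 (id 1, reply_to=NULL, depth 5).
Iteration 6: reply_to is NULL; no match; recursion stops.

c16, c23, c29, c38, c39, c8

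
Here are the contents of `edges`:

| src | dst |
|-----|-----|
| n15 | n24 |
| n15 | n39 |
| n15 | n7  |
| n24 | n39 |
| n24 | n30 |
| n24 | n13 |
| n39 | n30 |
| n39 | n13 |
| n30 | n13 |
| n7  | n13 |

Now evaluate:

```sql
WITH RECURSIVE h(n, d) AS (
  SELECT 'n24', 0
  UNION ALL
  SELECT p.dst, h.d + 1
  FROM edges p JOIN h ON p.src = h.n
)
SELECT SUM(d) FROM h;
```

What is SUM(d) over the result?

Base: (n24, d=0).
Iteration 1: edges from {n24} -> (n13, d=1), (n30, d=1), (n39, d=1).
Iteration 2: edges from {n13,n30,n39} -> (n13, d=2) x2, (n30, d=2). [UNION ALL keeps all 3 new rows, including repeats]
Iteration 3: edges from {n13,n30} -> (n13, d=3).
Iteration 4: no outgoing edges from {n13}; recursion stops.
SUM(d) = 0 + 1 + 1 + 1 + 2 + 2 + 2 + 3 = 12.

12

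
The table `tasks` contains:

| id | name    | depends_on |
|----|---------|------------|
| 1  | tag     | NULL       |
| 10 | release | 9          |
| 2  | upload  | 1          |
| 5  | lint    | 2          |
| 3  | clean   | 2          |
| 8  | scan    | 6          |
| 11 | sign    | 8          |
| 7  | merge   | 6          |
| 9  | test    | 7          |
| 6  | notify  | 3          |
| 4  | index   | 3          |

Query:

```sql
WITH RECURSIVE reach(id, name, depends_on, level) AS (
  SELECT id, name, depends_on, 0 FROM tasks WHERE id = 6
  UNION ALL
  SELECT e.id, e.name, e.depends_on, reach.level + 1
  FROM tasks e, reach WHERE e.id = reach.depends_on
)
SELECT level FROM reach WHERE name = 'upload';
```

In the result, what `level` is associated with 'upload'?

Base: id=6 (notify), depends_on=3, level 0.
Iteration 1: join on id=3 -> clean (id 3, depends_on=2, level 1).
Iteration 2: join on id=2 -> upload (id 2, depends_on=1, level 2).
Iteration 3: join on id=1 -> tag (id 1, depends_on=NULL, level 3).
Iteration 4: depends_on is NULL; no match; recursion stops.

2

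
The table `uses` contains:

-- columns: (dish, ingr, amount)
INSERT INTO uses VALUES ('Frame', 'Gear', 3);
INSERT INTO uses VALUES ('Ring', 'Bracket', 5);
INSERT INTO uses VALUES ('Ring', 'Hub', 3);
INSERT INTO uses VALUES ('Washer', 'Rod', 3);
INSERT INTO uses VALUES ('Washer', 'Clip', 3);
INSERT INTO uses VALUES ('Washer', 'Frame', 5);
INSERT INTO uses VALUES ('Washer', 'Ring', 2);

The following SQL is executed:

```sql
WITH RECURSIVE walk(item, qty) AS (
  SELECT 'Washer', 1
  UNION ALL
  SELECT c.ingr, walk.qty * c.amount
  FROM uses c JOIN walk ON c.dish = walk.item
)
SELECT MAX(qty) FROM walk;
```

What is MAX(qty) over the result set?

15

Base: (Washer, qty=1).
Iteration 1: components of {Washer} -> Clip = 1*3 = 3, Frame = 1*5 = 5, Ring = 1*2 = 2, Rod = 1*3 = 3.
Iteration 2: components of {Clip,Frame,Ring,Rod} -> Bracket = 2*5 = 10, Gear = 5*3 = 15, Hub = 2*3 = 6.
Iteration 3: no further components; recursion stops.
qty values: 1, 2, 3, 5, 3, 6, 10, 15; the maximum is 15.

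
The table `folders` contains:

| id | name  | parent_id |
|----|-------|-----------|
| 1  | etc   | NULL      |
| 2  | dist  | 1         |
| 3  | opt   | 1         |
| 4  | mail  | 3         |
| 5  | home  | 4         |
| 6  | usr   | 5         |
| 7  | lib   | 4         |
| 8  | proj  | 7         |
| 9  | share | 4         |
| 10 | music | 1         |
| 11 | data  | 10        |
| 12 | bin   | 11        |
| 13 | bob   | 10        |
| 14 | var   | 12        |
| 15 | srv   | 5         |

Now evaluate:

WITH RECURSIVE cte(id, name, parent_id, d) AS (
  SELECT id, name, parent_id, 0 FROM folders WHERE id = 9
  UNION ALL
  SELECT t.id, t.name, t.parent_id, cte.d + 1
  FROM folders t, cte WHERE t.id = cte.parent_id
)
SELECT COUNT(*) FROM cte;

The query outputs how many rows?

Base: id=9 (share), parent_id=4, d 0.
Iteration 1: join on id=4 -> mail (id 4, parent_id=3, d 1).
Iteration 2: join on id=3 -> opt (id 3, parent_id=1, d 2).
Iteration 3: join on id=1 -> etc (id 1, parent_id=NULL, d 3).
Iteration 4: parent_id is NULL; no match; recursion stops.
Total rows emitted: 4.

4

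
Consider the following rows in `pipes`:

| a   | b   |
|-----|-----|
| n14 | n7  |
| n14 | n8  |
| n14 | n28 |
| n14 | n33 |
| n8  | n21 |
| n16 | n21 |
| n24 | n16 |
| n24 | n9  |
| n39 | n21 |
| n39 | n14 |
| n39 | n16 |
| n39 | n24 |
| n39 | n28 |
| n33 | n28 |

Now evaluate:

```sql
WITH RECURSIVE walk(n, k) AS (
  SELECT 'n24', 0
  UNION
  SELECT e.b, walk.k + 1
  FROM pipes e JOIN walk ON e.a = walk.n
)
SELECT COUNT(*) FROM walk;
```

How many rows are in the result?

Base: (n24, k=0).
Iteration 1: edges from {n24} -> (n16, k=1), (n9, k=1).
Iteration 2: edges from {n16,n9} -> (n21, k=2).
Iteration 3: no outgoing edges from {n21}; recursion stops.
Total rows emitted: 4.

4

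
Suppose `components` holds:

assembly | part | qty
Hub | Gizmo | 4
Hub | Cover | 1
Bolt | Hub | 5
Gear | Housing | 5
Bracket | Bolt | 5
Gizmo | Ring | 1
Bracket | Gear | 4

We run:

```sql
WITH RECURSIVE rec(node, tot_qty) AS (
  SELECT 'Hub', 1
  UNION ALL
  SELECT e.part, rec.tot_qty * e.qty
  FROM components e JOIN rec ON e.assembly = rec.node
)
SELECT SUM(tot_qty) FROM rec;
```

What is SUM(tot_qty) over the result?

10

Base: (Hub, tot_qty=1).
Iteration 1: components of {Hub} -> Cover = 1*1 = 1, Gizmo = 1*4 = 4.
Iteration 2: components of {Cover,Gizmo} -> Ring = 4*1 = 4.
Iteration 3: no further components; recursion stops.
SUM(tot_qty) = 1 + 1 + 4 + 4 = 10.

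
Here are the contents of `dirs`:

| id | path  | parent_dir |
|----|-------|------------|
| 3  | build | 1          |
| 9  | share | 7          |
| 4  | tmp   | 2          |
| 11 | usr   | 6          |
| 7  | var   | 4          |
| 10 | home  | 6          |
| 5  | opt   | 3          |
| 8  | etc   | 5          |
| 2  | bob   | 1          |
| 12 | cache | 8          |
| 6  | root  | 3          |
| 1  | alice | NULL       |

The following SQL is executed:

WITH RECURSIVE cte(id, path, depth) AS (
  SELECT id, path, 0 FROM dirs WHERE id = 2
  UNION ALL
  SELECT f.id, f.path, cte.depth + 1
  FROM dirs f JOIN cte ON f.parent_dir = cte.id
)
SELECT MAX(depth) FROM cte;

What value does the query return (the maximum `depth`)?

Base: id=2 (bob) at depth 0.
Iteration 1: rows with parent_dir in {2} -> tmp (id 4, depth 1).
Iteration 2: rows with parent_dir in {4} -> var (id 7, depth 2).
Iteration 3: rows with parent_dir in {7} -> share (id 9, depth 3).
Iteration 4: no rows with parent_dir in {9}; recursion stops.
depth values: 0, 1, 2, 3; the maximum is 3.

3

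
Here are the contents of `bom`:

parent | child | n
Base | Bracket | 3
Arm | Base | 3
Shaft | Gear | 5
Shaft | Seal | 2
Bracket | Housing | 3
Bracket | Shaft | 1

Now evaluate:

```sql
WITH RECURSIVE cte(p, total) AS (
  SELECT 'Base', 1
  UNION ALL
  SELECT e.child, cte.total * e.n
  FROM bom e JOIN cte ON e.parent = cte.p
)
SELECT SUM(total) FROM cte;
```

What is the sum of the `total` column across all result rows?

37

Base: (Base, total=1).
Iteration 1: components of {Base} -> Bracket = 1*3 = 3.
Iteration 2: components of {Bracket} -> Housing = 3*3 = 9, Shaft = 3*1 = 3.
Iteration 3: components of {Housing,Shaft} -> Gear = 3*5 = 15, Seal = 3*2 = 6.
Iteration 4: no further components; recursion stops.
SUM(total) = 1 + 3 + 3 + 9 + 6 + 15 = 37.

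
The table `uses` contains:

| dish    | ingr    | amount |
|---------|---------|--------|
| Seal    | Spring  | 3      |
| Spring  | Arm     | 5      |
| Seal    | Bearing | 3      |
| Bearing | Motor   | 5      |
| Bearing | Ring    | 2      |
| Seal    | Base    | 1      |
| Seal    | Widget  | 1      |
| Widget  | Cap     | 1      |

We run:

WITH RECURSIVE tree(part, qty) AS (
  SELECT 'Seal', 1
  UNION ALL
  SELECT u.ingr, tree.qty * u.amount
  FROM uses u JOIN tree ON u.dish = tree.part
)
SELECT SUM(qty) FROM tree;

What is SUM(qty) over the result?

Base: (Seal, qty=1).
Iteration 1: components of {Seal} -> Base = 1*1 = 1, Bearing = 1*3 = 3, Spring = 1*3 = 3, Widget = 1*1 = 1.
Iteration 2: components of {Base,Bearing,Spring,Widget} -> Arm = 3*5 = 15, Cap = 1*1 = 1, Motor = 3*5 = 15, Ring = 3*2 = 6.
Iteration 3: no further components; recursion stops.
SUM(qty) = 1 + 3 + 3 + 1 + 1 + 15 + 15 + 6 + 1 = 46.

46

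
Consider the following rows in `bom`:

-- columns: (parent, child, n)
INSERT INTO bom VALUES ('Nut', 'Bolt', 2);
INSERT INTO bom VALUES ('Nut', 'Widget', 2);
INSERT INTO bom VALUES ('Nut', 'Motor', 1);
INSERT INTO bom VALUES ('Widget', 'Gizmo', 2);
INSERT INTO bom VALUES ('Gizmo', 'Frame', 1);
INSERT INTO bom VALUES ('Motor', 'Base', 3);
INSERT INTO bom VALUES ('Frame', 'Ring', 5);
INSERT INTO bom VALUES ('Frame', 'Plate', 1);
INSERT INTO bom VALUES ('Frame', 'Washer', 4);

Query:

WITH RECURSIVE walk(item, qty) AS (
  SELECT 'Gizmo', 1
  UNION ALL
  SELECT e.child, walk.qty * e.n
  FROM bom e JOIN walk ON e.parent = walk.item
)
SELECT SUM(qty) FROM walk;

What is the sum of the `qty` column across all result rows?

Base: (Gizmo, qty=1).
Iteration 1: components of {Gizmo} -> Frame = 1*1 = 1.
Iteration 2: components of {Frame} -> Plate = 1*1 = 1, Ring = 1*5 = 5, Washer = 1*4 = 4.
Iteration 3: no further components; recursion stops.
SUM(qty) = 1 + 1 + 5 + 1 + 4 = 12.

12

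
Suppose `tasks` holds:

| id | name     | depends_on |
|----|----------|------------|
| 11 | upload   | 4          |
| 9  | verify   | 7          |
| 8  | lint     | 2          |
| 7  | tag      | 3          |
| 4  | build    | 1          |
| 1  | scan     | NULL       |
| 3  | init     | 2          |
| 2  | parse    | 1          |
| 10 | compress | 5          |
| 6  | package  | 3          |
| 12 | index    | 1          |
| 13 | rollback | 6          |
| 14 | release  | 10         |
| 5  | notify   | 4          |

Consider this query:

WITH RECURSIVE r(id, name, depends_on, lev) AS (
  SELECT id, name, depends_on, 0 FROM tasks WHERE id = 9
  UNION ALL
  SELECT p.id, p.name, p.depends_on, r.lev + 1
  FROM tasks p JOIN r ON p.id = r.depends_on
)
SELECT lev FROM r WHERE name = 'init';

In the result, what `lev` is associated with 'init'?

Base: id=9 (verify), depends_on=7, lev 0.
Iteration 1: join on id=7 -> tag (id 7, depends_on=3, lev 1).
Iteration 2: join on id=3 -> init (id 3, depends_on=2, lev 2).
Iteration 3: join on id=2 -> parse (id 2, depends_on=1, lev 3).
Iteration 4: join on id=1 -> scan (id 1, depends_on=NULL, lev 4).
Iteration 5: depends_on is NULL; no match; recursion stops.

2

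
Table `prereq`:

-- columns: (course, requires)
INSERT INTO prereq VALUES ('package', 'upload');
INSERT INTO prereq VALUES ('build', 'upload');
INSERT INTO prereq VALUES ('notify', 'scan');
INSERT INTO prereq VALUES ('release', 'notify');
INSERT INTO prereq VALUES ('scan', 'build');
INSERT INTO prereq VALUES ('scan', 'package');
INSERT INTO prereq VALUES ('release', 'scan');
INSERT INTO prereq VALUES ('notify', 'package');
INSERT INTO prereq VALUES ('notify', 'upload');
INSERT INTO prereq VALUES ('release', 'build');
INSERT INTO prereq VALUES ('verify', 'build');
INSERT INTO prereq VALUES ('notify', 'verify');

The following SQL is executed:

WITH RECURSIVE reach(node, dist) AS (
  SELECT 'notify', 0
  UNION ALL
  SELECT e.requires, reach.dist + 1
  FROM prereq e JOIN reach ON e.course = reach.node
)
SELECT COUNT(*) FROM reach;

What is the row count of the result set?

12

Base: (notify, dist=0).
Iteration 1: edges from {notify} -> (package, dist=1), (scan, dist=1), (upload, dist=1), (verify, dist=1).
Iteration 2: edges from {package,scan,upload,verify} -> (build, dist=2) x2, (package, dist=2), (upload, dist=2). [UNION ALL keeps all 4 new rows, including repeats]
Iteration 3: edges from {build,package,upload} -> (upload, dist=3) x3. [UNION ALL keeps all 3 new rows, including repeats]
Iteration 4: no outgoing edges from {upload}; recursion stops.
Total rows emitted: 12.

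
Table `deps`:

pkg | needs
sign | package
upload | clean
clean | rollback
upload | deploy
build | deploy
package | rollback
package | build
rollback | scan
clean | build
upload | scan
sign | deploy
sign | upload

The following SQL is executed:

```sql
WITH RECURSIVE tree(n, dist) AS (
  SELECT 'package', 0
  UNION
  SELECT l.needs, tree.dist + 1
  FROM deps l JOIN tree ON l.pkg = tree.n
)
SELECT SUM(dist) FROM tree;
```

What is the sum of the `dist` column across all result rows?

6

Base: (package, dist=0).
Iteration 1: edges from {package} -> (build, dist=1), (rollback, dist=1).
Iteration 2: edges from {build,rollback} -> (deploy, dist=2), (scan, dist=2).
Iteration 3: no outgoing edges from {deploy,scan}; recursion stops.
SUM(dist) = 0 + 1 + 1 + 2 + 2 = 6.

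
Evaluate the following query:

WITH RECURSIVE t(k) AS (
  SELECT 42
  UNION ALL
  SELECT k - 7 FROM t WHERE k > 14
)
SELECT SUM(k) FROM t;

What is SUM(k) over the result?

140

Base: k=42.
Iteration 1: 42 > 14 holds -> k = 42 - 7 = 35.
Iteration 2: 35 > 14 holds -> k = 35 - 7 = 28.
Iteration 3: 28 > 14 holds -> k = 28 - 7 = 21.
Iteration 4: 21 > 14 holds -> k = 21 - 7 = 14.
Iteration 5: 14 > 14 fails; recursion stops.
SUM(k) = 42 + 35 + 28 + 21 + 14 = 140.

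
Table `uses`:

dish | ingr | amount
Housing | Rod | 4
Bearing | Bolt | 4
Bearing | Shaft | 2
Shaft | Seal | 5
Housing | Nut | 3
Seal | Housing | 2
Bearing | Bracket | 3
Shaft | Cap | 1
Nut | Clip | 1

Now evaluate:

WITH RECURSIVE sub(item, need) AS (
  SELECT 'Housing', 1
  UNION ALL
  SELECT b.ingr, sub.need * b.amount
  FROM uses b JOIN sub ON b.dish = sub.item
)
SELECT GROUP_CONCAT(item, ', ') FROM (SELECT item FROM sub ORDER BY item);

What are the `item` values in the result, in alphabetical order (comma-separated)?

Base: (Housing, need=1).
Iteration 1: components of {Housing} -> Nut = 1*3 = 3, Rod = 1*4 = 4.
Iteration 2: components of {Nut,Rod} -> Clip = 3*1 = 3.
Iteration 3: no further components; recursion stops.

Clip, Housing, Nut, Rod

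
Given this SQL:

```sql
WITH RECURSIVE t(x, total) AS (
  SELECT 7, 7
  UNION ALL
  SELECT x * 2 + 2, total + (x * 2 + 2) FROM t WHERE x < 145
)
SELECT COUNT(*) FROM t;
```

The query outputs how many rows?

6

Base: x=7, total=7.
Iteration 1: 7 < 145 holds -> x = 7 * 2 + 2 = 16, total = 7 + 16 = 23.
Iteration 2: 16 < 145 holds -> x = 16 * 2 + 2 = 34, total = 23 + 34 = 57.
Iteration 3: 34 < 145 holds -> x = 34 * 2 + 2 = 70, total = 57 + 70 = 127.
Iteration 4: 70 < 145 holds -> x = 70 * 2 + 2 = 142, total = 127 + 142 = 269.
Iteration 5: 142 < 145 holds -> x = 142 * 2 + 2 = 286, total = 269 + 286 = 555.
Iteration 6: 286 < 145 fails; recursion stops.
Total rows emitted: 6.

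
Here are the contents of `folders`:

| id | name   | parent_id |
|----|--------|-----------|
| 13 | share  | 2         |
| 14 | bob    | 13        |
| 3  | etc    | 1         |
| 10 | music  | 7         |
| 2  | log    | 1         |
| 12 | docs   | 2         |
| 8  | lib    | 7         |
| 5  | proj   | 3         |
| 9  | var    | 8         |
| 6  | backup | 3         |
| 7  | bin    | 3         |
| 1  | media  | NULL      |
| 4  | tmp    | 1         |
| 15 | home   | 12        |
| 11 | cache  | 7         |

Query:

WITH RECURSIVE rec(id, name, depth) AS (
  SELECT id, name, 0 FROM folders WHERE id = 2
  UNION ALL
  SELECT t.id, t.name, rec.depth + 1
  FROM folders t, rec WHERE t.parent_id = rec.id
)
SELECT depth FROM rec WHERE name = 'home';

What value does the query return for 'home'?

Base: id=2 (log) at depth 0.
Iteration 1: rows with parent_id in {2} -> docs (id 12, depth 1), share (id 13, depth 1).
Iteration 2: rows with parent_id in {12,13} -> bob (id 14, depth 2), home (id 15, depth 2).
Iteration 3: no rows with parent_id in {14,15}; recursion stops.

2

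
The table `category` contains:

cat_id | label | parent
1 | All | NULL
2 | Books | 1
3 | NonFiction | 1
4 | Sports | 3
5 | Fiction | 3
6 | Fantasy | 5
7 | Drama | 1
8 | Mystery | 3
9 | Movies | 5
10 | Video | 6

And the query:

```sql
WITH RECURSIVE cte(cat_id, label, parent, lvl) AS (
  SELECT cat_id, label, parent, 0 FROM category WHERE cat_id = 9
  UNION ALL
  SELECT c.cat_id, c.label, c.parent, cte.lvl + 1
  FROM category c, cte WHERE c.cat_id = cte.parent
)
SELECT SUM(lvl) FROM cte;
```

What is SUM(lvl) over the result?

Base: cat_id=9 (Movies), parent=5, lvl 0.
Iteration 1: join on cat_id=5 -> Fiction (id 5, parent=3, lvl 1).
Iteration 2: join on cat_id=3 -> NonFiction (id 3, parent=1, lvl 2).
Iteration 3: join on cat_id=1 -> All (id 1, parent=NULL, lvl 3).
Iteration 4: parent is NULL; no match; recursion stops.
SUM(lvl) = 0 + 1 + 2 + 3 = 6.

6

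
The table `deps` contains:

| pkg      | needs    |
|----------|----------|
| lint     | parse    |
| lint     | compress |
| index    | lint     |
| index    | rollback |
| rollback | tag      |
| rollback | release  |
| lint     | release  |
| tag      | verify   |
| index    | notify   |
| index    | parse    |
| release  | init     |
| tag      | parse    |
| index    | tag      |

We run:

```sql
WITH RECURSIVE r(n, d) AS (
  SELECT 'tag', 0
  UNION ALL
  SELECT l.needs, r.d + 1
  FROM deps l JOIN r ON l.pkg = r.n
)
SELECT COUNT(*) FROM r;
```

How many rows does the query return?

Base: (tag, d=0).
Iteration 1: edges from {tag} -> (parse, d=1), (verify, d=1).
Iteration 2: no outgoing edges from {parse,verify}; recursion stops.
Total rows emitted: 3.

3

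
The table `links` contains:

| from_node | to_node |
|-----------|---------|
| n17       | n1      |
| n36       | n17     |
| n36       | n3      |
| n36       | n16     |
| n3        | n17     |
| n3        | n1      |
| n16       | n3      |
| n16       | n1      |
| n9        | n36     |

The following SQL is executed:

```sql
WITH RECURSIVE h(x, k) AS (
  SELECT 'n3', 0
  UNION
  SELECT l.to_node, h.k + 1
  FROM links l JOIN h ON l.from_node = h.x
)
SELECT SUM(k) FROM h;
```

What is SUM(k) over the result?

4

Base: (n3, k=0).
Iteration 1: edges from {n3} -> (n1, k=1), (n17, k=1).
Iteration 2: edges from {n1,n17} -> (n1, k=2).
Iteration 3: no outgoing edges from {n1}; recursion stops.
SUM(k) = 0 + 1 + 1 + 2 = 4.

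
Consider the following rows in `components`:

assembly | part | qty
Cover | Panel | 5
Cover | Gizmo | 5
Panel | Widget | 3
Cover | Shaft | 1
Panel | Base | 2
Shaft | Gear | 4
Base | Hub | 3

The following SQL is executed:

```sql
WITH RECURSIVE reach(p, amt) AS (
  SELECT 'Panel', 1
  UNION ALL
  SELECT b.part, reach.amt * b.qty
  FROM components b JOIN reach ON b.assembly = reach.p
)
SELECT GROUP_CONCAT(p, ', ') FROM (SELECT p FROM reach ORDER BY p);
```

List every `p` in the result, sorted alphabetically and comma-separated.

Base: (Panel, amt=1).
Iteration 1: components of {Panel} -> Base = 1*2 = 2, Widget = 1*3 = 3.
Iteration 2: components of {Base,Widget} -> Hub = 2*3 = 6.
Iteration 3: no further components; recursion stops.

Base, Hub, Panel, Widget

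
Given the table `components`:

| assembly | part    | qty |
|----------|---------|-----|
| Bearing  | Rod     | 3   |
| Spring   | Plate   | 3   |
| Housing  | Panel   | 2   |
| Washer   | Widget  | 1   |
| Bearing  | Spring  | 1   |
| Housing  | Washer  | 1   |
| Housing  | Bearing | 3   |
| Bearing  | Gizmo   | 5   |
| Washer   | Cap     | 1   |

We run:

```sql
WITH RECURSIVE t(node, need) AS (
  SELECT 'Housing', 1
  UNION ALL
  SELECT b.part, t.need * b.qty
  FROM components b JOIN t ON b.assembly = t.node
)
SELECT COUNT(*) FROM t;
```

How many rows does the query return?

Base: (Housing, need=1).
Iteration 1: components of {Housing} -> Bearing = 1*3 = 3, Panel = 1*2 = 2, Washer = 1*1 = 1.
Iteration 2: components of {Bearing,Panel,Washer} -> Cap = 1*1 = 1, Gizmo = 3*5 = 15, Rod = 3*3 = 9, Spring = 3*1 = 3, Widget = 1*1 = 1.
Iteration 3: components of {Cap,Gizmo,Rod,Spring,Widget} -> Plate = 3*3 = 9.
Iteration 4: no further components; recursion stops.
Total rows emitted: 10.

10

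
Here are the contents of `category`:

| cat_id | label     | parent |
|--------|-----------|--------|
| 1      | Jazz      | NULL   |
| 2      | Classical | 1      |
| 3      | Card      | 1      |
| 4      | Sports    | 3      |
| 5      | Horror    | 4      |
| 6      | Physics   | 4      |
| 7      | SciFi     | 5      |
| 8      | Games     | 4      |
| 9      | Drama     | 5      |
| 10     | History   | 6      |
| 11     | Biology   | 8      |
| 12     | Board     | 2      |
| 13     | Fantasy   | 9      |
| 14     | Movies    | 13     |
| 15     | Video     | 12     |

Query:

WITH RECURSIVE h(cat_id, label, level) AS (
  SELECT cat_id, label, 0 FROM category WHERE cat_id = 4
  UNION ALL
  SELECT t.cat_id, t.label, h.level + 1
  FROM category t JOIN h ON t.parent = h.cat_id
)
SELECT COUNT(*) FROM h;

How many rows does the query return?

Base: cat_id=4 (Sports) at level 0.
Iteration 1: rows with parent in {4} -> Horror (id 5, level 1), Physics (id 6, level 1), Games (id 8, level 1).
Iteration 2: rows with parent in {5,6,8} -> SciFi (id 7, level 2), Drama (id 9, level 2), History (id 10, level 2), Biology (id 11, level 2).
Iteration 3: rows with parent in {7,9,10,11} -> Fantasy (id 13, level 3).
Iteration 4: rows with parent in {13} -> Movies (id 14, level 4).
Iteration 5: no rows with parent in {14}; recursion stops.
Total rows emitted: 10.

10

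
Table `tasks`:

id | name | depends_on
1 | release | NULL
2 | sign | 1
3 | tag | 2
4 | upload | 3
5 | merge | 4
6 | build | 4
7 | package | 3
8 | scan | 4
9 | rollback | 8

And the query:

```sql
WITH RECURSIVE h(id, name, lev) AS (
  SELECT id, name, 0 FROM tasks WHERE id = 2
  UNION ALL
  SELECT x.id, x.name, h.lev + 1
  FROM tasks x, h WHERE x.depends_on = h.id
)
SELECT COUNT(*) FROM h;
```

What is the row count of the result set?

8

Base: id=2 (sign) at lev 0.
Iteration 1: rows with depends_on in {2} -> tag (id 3, lev 1).
Iteration 2: rows with depends_on in {3} -> upload (id 4, lev 2), package (id 7, lev 2).
Iteration 3: rows with depends_on in {4,7} -> merge (id 5, lev 3), build (id 6, lev 3), scan (id 8, lev 3).
Iteration 4: rows with depends_on in {5,6,8} -> rollback (id 9, lev 4).
Iteration 5: no rows with depends_on in {9}; recursion stops.
Total rows emitted: 8.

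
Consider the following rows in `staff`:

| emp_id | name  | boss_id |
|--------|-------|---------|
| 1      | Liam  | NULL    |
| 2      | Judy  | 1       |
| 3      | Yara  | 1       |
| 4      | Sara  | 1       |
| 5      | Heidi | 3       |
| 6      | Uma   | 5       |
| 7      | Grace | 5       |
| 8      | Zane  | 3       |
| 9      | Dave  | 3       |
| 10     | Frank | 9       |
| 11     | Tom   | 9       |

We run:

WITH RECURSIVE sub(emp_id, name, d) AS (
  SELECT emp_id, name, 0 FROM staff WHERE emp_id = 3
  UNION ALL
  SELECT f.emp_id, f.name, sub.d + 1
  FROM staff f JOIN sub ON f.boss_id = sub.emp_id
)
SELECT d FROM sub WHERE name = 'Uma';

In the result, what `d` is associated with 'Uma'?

Base: emp_id=3 (Yara) at d 0.
Iteration 1: rows with boss_id in {3} -> Heidi (id 5, d 1), Zane (id 8, d 1), Dave (id 9, d 1).
Iteration 2: rows with boss_id in {5,8,9} -> Uma (id 6, d 2), Grace (id 7, d 2), Frank (id 10, d 2), Tom (id 11, d 2).
Iteration 3: no rows with boss_id in {6,7,10,11}; recursion stops.

2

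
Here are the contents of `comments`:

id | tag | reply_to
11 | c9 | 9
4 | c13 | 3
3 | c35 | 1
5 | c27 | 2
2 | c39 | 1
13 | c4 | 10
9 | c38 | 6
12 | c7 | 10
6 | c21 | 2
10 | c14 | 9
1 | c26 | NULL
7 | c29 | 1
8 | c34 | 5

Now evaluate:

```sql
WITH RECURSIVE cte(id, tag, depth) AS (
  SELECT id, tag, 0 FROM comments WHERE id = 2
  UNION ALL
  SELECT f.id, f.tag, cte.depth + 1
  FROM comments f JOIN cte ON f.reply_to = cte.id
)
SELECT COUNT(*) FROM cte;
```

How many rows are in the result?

9

Base: id=2 (c39) at depth 0.
Iteration 1: rows with reply_to in {2} -> c27 (id 5, depth 1), c21 (id 6, depth 1).
Iteration 2: rows with reply_to in {5,6} -> c34 (id 8, depth 2), c38 (id 9, depth 2).
Iteration 3: rows with reply_to in {8,9} -> c14 (id 10, depth 3), c9 (id 11, depth 3).
Iteration 4: rows with reply_to in {10,11} -> c7 (id 12, depth 4), c4 (id 13, depth 4).
Iteration 5: no rows with reply_to in {12,13}; recursion stops.
Total rows emitted: 9.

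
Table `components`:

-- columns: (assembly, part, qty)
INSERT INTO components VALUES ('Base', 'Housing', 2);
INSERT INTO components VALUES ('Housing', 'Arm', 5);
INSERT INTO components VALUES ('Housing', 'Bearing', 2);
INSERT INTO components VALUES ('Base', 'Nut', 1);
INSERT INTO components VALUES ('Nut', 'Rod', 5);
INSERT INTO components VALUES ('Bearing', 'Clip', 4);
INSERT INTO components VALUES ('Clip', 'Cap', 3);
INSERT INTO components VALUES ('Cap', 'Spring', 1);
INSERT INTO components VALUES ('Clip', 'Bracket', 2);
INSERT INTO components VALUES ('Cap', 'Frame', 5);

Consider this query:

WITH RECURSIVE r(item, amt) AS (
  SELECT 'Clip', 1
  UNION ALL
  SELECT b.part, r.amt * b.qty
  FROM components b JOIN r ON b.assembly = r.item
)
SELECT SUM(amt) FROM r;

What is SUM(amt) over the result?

Base: (Clip, amt=1).
Iteration 1: components of {Clip} -> Bracket = 1*2 = 2, Cap = 1*3 = 3.
Iteration 2: components of {Bracket,Cap} -> Frame = 3*5 = 15, Spring = 3*1 = 3.
Iteration 3: no further components; recursion stops.
SUM(amt) = 1 + 3 + 2 + 3 + 15 = 24.

24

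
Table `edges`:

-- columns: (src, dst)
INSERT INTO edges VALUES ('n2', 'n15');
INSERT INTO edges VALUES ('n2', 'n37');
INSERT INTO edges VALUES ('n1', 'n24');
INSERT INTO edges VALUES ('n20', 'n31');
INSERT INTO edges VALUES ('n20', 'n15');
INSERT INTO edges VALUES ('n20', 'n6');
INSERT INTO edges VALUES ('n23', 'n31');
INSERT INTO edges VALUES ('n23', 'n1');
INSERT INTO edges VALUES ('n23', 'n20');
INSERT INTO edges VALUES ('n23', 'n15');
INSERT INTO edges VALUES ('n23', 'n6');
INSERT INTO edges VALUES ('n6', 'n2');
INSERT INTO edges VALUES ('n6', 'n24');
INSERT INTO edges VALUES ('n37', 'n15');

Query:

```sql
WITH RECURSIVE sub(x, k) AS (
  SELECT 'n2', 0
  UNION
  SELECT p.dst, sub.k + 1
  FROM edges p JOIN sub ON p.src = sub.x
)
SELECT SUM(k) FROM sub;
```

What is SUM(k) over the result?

4

Base: (n2, k=0).
Iteration 1: edges from {n2} -> (n15, k=1), (n37, k=1).
Iteration 2: edges from {n15,n37} -> (n15, k=2).
Iteration 3: no outgoing edges from {n15}; recursion stops.
SUM(k) = 0 + 1 + 1 + 2 = 4.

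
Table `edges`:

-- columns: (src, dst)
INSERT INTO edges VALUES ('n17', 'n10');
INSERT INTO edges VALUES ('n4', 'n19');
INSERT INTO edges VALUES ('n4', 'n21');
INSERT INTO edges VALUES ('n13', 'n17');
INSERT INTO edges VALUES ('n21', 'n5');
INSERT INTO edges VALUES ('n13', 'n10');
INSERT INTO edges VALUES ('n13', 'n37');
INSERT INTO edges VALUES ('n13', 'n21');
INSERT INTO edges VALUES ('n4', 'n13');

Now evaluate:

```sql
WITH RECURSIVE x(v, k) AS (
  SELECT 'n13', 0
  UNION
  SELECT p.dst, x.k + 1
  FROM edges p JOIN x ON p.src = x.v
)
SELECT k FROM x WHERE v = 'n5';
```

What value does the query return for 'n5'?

Base: (n13, k=0).
Iteration 1: edges from {n13} -> (n10, k=1), (n17, k=1), (n21, k=1), (n37, k=1).
Iteration 2: edges from {n10,n17,n21,n37} -> (n10, k=2), (n5, k=2).
Iteration 3: no outgoing edges from {n10,n5}; recursion stops.

2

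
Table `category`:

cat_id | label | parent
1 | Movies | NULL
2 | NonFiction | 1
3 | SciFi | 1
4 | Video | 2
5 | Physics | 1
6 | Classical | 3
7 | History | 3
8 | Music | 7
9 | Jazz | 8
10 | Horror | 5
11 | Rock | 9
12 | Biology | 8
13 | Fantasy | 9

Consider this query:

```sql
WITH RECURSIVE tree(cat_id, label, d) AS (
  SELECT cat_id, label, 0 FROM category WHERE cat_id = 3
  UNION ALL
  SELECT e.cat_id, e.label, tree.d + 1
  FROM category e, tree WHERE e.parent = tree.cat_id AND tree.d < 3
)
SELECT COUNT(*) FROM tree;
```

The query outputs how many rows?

6

Base: cat_id=3 (SciFi) at d 0.
Iteration 1: rows with parent in {3} -> Classical (id 6, d 1), History (id 7, d 1).
Iteration 2: rows with parent in {6,7} -> Music (id 8, d 2).
Iteration 3: rows with parent in {8} -> Jazz (id 9, d 3), Biology (id 12, d 3).
Iteration 4: d < 3 fails for all current rows; recursion stops.
Total rows emitted: 6.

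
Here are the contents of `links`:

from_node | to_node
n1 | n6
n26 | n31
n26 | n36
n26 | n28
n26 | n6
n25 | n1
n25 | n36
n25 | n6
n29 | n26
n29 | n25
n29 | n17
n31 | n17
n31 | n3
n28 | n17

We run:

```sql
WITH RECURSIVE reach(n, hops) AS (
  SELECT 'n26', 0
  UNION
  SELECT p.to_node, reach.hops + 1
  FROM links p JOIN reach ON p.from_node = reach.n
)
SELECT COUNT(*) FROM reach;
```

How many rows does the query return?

Base: (n26, hops=0).
Iteration 1: edges from {n26} -> (n28, hops=1), (n31, hops=1), (n36, hops=1), (n6, hops=1).
Iteration 2: edges from {n28,n31,n36,n6} -> (n17, hops=2), (n3, hops=2). [UNION drops 1 duplicate row(s)]
Iteration 3: no outgoing edges from {n17,n3}; recursion stops.
Total rows emitted: 7.

7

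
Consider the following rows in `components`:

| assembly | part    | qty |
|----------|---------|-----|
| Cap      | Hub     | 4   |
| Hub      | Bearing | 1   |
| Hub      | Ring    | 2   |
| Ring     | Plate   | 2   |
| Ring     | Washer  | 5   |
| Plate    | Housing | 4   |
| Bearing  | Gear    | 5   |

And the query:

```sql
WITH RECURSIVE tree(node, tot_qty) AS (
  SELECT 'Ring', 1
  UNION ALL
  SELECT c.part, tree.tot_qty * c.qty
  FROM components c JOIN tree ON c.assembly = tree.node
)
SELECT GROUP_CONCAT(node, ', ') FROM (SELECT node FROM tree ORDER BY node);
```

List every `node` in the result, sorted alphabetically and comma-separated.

Housing, Plate, Ring, Washer

Base: (Ring, tot_qty=1).
Iteration 1: components of {Ring} -> Plate = 1*2 = 2, Washer = 1*5 = 5.
Iteration 2: components of {Plate,Washer} -> Housing = 2*4 = 8.
Iteration 3: no further components; recursion stops.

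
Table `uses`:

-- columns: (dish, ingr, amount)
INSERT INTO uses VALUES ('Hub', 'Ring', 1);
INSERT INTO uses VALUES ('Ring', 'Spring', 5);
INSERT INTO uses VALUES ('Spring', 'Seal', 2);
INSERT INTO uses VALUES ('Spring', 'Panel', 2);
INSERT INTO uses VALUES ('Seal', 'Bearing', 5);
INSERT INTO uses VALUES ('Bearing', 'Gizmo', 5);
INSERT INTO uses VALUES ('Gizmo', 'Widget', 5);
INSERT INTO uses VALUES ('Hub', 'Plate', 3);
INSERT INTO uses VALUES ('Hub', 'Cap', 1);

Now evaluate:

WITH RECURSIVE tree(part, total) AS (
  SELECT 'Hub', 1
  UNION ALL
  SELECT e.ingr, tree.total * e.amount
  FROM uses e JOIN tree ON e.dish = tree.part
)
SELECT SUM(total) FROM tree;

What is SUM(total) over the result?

1581

Base: (Hub, total=1).
Iteration 1: components of {Hub} -> Cap = 1*1 = 1, Plate = 1*3 = 3, Ring = 1*1 = 1.
Iteration 2: components of {Cap,Plate,Ring} -> Spring = 1*5 = 5.
Iteration 3: components of {Spring} -> Panel = 5*2 = 10, Seal = 5*2 = 10.
Iteration 4: components of {Panel,Seal} -> Bearing = 10*5 = 50.
Iteration 5: components of {Bearing} -> Gizmo = 50*5 = 250.
Iteration 6: components of {Gizmo} -> Widget = 250*5 = 1250.
Iteration 7: no further components; recursion stops.
SUM(total) = 1 + 1 + 3 + 1 + 5 + 10 + 10 + 50 + 250 + 1250 = 1581.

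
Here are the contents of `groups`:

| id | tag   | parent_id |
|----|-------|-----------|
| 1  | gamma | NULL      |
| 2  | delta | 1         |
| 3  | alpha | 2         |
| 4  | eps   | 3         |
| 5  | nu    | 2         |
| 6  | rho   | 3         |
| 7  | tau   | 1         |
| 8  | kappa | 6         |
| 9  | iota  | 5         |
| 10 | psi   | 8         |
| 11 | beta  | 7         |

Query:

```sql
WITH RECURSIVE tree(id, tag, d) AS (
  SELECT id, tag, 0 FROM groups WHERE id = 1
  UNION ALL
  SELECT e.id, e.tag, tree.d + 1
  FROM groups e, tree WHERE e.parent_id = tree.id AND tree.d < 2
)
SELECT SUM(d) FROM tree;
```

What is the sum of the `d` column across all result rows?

8

Base: id=1 (gamma) at d 0.
Iteration 1: rows with parent_id in {1} -> delta (id 2, d 1), tau (id 7, d 1).
Iteration 2: rows with parent_id in {2,7} -> alpha (id 3, d 2), nu (id 5, d 2), beta (id 11, d 2).
Iteration 3: d < 2 fails for all current rows; recursion stops.
SUM(d) = 0 + 1 + 1 + 2 + 2 + 2 = 8.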